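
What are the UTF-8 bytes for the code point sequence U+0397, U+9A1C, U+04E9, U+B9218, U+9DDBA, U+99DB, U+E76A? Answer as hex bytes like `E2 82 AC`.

CE 97 E9 A8 9C D3 A9 F2 B9 88 98 F2 9D B6 BA E9 A7 9B EE 9D AA

U+0397: 2-byte form → CE 97.
U+9A1C: 3-byte form → E9 A8 9C.
U+04E9: 2-byte form → D3 A9.
U+B9218: 4-byte form → F2 B9 88 98.
U+9DDBA: 4-byte form → F2 9D B6 BA.
U+99DB: 3-byte form → E9 A7 9B.
U+E76A: 3-byte form → EE 9D AA.
Concatenated (21 bytes): CE 97 E9 A8 9C D3 A9 F2 B9 88 98 F2 9D B6 BA E9 A7 9B EE 9D AA.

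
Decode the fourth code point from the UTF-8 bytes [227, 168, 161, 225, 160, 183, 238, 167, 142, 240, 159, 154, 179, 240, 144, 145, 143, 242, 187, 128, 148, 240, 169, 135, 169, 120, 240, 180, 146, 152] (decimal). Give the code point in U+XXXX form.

U+1F6B3

Offset 0: leading byte 0xE3 = 11100011 → 3-byte char #1 = E3 A8 A1.
Offset 3: leading byte 0xE1 = 11100001 → 3-byte char #2 = E1 A0 B7.
Offset 6: leading byte 0xEE = 11101110 → 3-byte char #3 = EE A7 8E.
Offset 9: leading byte 0xF0 = 11110000 → 4-byte char #4 = F0 9F 9A B3.
Leading byte 0xF0 = 11110000 matches 11110xxx → 4-byte sequence.
Byte 1: 0xF0 = 11110000, payload 000 (3 bits).
Byte 2: 0x9F = 10011111 (10xxxxxx ✓), payload 011111.
Byte 3: 0x9A = 10011010 (10xxxxxx ✓), payload 011010.
Byte 4: 0xB3 = 10110011 (10xxxxxx ✓), payload 110011.
Concatenate: 000011111011010110011 = 0x1F6B3 (21 bits → U+1F6B3).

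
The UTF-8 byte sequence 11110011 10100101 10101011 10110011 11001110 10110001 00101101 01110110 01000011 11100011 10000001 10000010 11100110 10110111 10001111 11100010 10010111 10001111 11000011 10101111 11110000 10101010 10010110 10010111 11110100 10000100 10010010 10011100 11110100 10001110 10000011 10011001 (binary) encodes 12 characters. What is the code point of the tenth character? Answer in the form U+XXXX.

Offset 0: leading byte 0xF3 = 11110011 → 4-byte char #1 = F3 A5 AB B3.
Offset 4: leading byte 0xCE = 11001110 → 2-byte char #2 = CE B1.
Offset 6: leading byte 0x2D = 00101101 → 1-byte char #3 = 2D.
Offset 7: leading byte 0x76 = 01110110 → 1-byte char #4 = 76.
Offset 8: leading byte 0x43 = 01000011 → 1-byte char #5 = 43.
Offset 9: leading byte 0xE3 = 11100011 → 3-byte char #6 = E3 81 82.
Offset 12: leading byte 0xE6 = 11100110 → 3-byte char #7 = E6 B7 8F.
Offset 15: leading byte 0xE2 = 11100010 → 3-byte char #8 = E2 97 8F.
Offset 18: leading byte 0xC3 = 11000011 → 2-byte char #9 = C3 AF.
Offset 20: leading byte 0xF0 = 11110000 → 4-byte char #10 = F0 AA 96 97.
Leading byte 0xF0 = 11110000 matches 11110xxx → 4-byte sequence.
Byte 1: 0xF0 = 11110000, payload 000 (3 bits).
Byte 2: 0xAA = 10101010 (10xxxxxx ✓), payload 101010.
Byte 3: 0x96 = 10010110 (10xxxxxx ✓), payload 010110.
Byte 4: 0x97 = 10010111 (10xxxxxx ✓), payload 010111.
Concatenate: 000101010010110010111 = 0x2A597 (21 bits → U+2A597).

U+2A597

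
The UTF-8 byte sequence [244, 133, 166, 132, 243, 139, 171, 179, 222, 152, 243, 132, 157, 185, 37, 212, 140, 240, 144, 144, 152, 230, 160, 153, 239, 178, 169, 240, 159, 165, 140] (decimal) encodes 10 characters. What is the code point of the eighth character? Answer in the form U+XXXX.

U+6819

Offset 0: leading byte 0xF4 = 11110100 → 4-byte char #1 = F4 85 A6 84.
Offset 4: leading byte 0xF3 = 11110011 → 4-byte char #2 = F3 8B AB B3.
Offset 8: leading byte 0xDE = 11011110 → 2-byte char #3 = DE 98.
Offset 10: leading byte 0xF3 = 11110011 → 4-byte char #4 = F3 84 9D B9.
Offset 14: leading byte 0x25 = 00100101 → 1-byte char #5 = 25.
Offset 15: leading byte 0xD4 = 11010100 → 2-byte char #6 = D4 8C.
Offset 17: leading byte 0xF0 = 11110000 → 4-byte char #7 = F0 90 90 98.
Offset 21: leading byte 0xE6 = 11100110 → 3-byte char #8 = E6 A0 99.
Leading byte 0xE6 = 11100110 matches 1110xxxx → 3-byte sequence.
Byte 1: 0xE6 = 11100110, payload 0110 (4 bits).
Byte 2: 0xA0 = 10100000 (10xxxxxx ✓), payload 100000.
Byte 3: 0x99 = 10011001 (10xxxxxx ✓), payload 011001.
Concatenate: 0110100000011001 = 0x6819 (16 bits → U+6819).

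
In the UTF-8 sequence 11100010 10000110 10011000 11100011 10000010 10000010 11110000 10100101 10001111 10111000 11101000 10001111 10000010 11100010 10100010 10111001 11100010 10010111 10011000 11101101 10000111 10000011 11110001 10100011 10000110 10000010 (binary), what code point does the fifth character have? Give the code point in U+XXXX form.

Offset 0: leading byte 0xE2 = 11100010 → 3-byte char #1 = E2 86 98.
Offset 3: leading byte 0xE3 = 11100011 → 3-byte char #2 = E3 82 82.
Offset 6: leading byte 0xF0 = 11110000 → 4-byte char #3 = F0 A5 8F B8.
Offset 10: leading byte 0xE8 = 11101000 → 3-byte char #4 = E8 8F 82.
Offset 13: leading byte 0xE2 = 11100010 → 3-byte char #5 = E2 A2 B9.
Leading byte 0xE2 = 11100010 matches 1110xxxx → 3-byte sequence.
Byte 1: 0xE2 = 11100010, payload 0010 (4 bits).
Byte 2: 0xA2 = 10100010 (10xxxxxx ✓), payload 100010.
Byte 3: 0xB9 = 10111001 (10xxxxxx ✓), payload 111001.
Concatenate: 0010100010111001 = 0x28B9 (16 bits → U+28B9).

U+28B9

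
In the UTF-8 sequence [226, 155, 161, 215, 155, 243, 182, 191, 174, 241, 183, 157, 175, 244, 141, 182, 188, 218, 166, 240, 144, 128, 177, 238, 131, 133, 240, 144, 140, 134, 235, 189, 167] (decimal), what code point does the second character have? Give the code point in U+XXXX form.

Offset 0: leading byte 0xE2 = 11100010 → 3-byte char #1 = E2 9B A1.
Offset 3: leading byte 0xD7 = 11010111 → 2-byte char #2 = D7 9B.
Leading byte 0xD7 = 11010111 matches 110xxxxx → 2-byte sequence.
Byte 1: 0xD7 = 11010111, payload 10111 (5 bits).
Byte 2: 0x9B = 10011011 (10xxxxxx ✓), payload 011011.
Concatenate: 10111011011 = 0x5DB (11 bits → U+05DB).

U+05DB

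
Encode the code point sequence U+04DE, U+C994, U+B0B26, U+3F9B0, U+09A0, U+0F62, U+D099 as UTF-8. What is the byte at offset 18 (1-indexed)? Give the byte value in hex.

1-indexed offset 18 is 0-indexed offset 17.
U+04DE → 2-byte form D3 9E at offsets 0–1.
U+C994 → 3-byte form EC A6 94 at offsets 2–4.
U+B0B26 → 4-byte form F2 B0 AC A6 at offsets 5–8.
U+3F9B0 → 4-byte form F0 BF A6 B0 at offsets 9–12.
U+09A0 → 3-byte form E0 A6 A0 at offsets 13–15.
U+0F62 → 3-byte form E0 BD A2 at offsets 16–18.
Offset 17 falls in char 6's range; it's byte 2 of E0 BD A2 = 0xBD.

0xBD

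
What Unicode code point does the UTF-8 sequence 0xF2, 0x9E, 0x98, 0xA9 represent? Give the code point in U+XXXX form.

U+9E629

Leading byte 0xF2 = 11110010 matches 11110xxx → 4-byte sequence.
Byte 1: 0xF2 = 11110010, payload 010 (3 bits).
Byte 2: 0x9E = 10011110 (10xxxxxx ✓), payload 011110.
Byte 3: 0x98 = 10011000 (10xxxxxx ✓), payload 011000.
Byte 4: 0xA9 = 10101001 (10xxxxxx ✓), payload 101001.
Concatenate: 010011110011000101001 = 0x9E629 (21 bits → U+9E629).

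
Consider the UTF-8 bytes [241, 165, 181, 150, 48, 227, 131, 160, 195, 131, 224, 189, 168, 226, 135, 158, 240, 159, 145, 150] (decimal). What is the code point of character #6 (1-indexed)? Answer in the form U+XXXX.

U+21DE

Offset 0: leading byte 0xF1 = 11110001 → 4-byte char #1 = F1 A5 B5 96.
Offset 4: leading byte 0x30 = 00110000 → 1-byte char #2 = 30.
Offset 5: leading byte 0xE3 = 11100011 → 3-byte char #3 = E3 83 A0.
Offset 8: leading byte 0xC3 = 11000011 → 2-byte char #4 = C3 83.
Offset 10: leading byte 0xE0 = 11100000 → 3-byte char #5 = E0 BD A8.
Offset 13: leading byte 0xE2 = 11100010 → 3-byte char #6 = E2 87 9E.
Leading byte 0xE2 = 11100010 matches 1110xxxx → 3-byte sequence.
Byte 1: 0xE2 = 11100010, payload 0010 (4 bits).
Byte 2: 0x87 = 10000111 (10xxxxxx ✓), payload 000111.
Byte 3: 0x9E = 10011110 (10xxxxxx ✓), payload 011110.
Concatenate: 0010000111011110 = 0x21DE (16 bits → U+21DE).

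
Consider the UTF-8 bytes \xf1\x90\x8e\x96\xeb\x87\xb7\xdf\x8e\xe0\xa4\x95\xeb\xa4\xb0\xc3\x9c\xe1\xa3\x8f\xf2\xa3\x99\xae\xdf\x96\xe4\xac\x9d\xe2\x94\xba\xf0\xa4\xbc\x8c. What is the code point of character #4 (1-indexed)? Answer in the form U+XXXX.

U+0915

Offset 0: leading byte 0xF1 = 11110001 → 4-byte char #1 = F1 90 8E 96.
Offset 4: leading byte 0xEB = 11101011 → 3-byte char #2 = EB 87 B7.
Offset 7: leading byte 0xDF = 11011111 → 2-byte char #3 = DF 8E.
Offset 9: leading byte 0xE0 = 11100000 → 3-byte char #4 = E0 A4 95.
Leading byte 0xE0 = 11100000 matches 1110xxxx → 3-byte sequence.
Byte 1: 0xE0 = 11100000, payload 0000 (4 bits).
Byte 2: 0xA4 = 10100100 (10xxxxxx ✓), payload 100100.
Byte 3: 0x95 = 10010101 (10xxxxxx ✓), payload 010101.
Concatenate: 0000100100010101 = 0x915 (16 bits → U+0915).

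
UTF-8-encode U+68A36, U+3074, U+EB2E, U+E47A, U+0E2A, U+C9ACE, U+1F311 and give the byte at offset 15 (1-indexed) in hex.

1-indexed offset 15 is 0-indexed offset 14.
U+68A36 → 4-byte form F1 A8 A8 B6 at offsets 0–3.
U+3074 → 3-byte form E3 81 B4 at offsets 4–6.
U+EB2E → 3-byte form EE AC AE at offsets 7–9.
U+E47A → 3-byte form EE 91 BA at offsets 10–12.
U+0E2A → 3-byte form E0 B8 AA at offsets 13–15.
Offset 14 falls in char 5's range; it's byte 2 of E0 B8 AA = 0xB8.

0xB8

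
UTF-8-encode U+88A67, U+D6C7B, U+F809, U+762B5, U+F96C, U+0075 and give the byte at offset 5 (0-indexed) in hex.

0x96

U+88A67 → 4-byte form F2 88 A9 A7 at offsets 0–3.
U+D6C7B → 4-byte form F3 96 B1 BB at offsets 4–7.
Offset 5 falls in char 2's range; it's byte 2 of F3 96 B1 BB = 0x96.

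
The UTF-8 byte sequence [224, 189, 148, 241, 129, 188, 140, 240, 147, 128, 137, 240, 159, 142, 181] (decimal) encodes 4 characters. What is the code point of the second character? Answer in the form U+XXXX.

U+41F0C

Offset 0: leading byte 0xE0 = 11100000 → 3-byte char #1 = E0 BD 94.
Offset 3: leading byte 0xF1 = 11110001 → 4-byte char #2 = F1 81 BC 8C.
Leading byte 0xF1 = 11110001 matches 11110xxx → 4-byte sequence.
Byte 1: 0xF1 = 11110001, payload 001 (3 bits).
Byte 2: 0x81 = 10000001 (10xxxxxx ✓), payload 000001.
Byte 3: 0xBC = 10111100 (10xxxxxx ✓), payload 111100.
Byte 4: 0x8C = 10001100 (10xxxxxx ✓), payload 001100.
Concatenate: 001000001111100001100 = 0x41F0C (21 bits → U+41F0C).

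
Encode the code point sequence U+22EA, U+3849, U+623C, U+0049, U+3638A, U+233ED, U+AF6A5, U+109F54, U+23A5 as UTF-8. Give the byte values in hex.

U+22EA: 3-byte form → E2 8B AA.
U+3849: 3-byte form → E3 A1 89.
U+623C: 3-byte form → E6 88 BC.
U+0049: 1-byte form → 49.
U+3638A: 4-byte form → F0 B6 8E 8A.
U+233ED: 4-byte form → F0 A3 8F AD.
U+AF6A5: 4-byte form → F2 AF 9A A5.
U+109F54: 4-byte form → F4 89 BD 94.
U+23A5: 3-byte form → E2 8E A5.
Concatenated (29 bytes): E2 8B AA E3 A1 89 E6 88 BC 49 F0 B6 8E 8A F0 A3 8F AD F2 AF 9A A5 F4 89 BD 94 E2 8E A5.

E2 8B AA E3 A1 89 E6 88 BC 49 F0 B6 8E 8A F0 A3 8F AD F2 AF 9A A5 F4 89 BD 94 E2 8E A5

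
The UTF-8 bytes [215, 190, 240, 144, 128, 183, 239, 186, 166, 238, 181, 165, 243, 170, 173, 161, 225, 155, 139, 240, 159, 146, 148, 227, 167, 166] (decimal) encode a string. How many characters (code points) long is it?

Byte at offset 0: 0xD7 = 11010111 → 2-byte char (#1). Advance 2.
Byte at offset 2: 0xF0 = 11110000 → 4-byte char (#2). Advance 4.
Byte at offset 6: 0xEF = 11101111 → 3-byte char (#3). Advance 3.
Byte at offset 9: 0xEE = 11101110 → 3-byte char (#4). Advance 3.
Byte at offset 12: 0xF3 = 11110011 → 4-byte char (#5). Advance 4.
Byte at offset 16: 0xE1 = 11100001 → 3-byte char (#6). Advance 3.
Byte at offset 19: 0xF0 = 11110000 → 4-byte char (#7). Advance 4.
Byte at offset 23: 0xE3 = 11100011 → 3-byte char (#8). Advance 3.
Reached end at offset 26 after 8 code points.

8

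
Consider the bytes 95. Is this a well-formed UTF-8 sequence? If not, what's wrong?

Byte 0x95 = 10010101 has the form 10xxxxxx — a continuation byte — but there is no preceding leading byte.

invalid (continuation byte with no leading byte)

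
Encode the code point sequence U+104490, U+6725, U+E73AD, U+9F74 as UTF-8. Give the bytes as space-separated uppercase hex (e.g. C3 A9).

F4 84 92 90 E6 9C A5 F3 A7 8E AD E9 BD B4

U+104490: 4-byte form → F4 84 92 90.
U+6725: 3-byte form → E6 9C A5.
U+E73AD: 4-byte form → F3 A7 8E AD.
U+9F74: 3-byte form → E9 BD B4.
Concatenated (14 bytes): F4 84 92 90 E6 9C A5 F3 A7 8E AD E9 BD B4.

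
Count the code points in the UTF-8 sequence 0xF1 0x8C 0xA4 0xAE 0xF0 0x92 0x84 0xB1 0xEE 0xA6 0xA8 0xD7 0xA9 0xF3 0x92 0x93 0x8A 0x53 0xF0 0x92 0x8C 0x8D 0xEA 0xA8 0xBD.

8

Byte at offset 0: 0xF1 = 11110001 → 4-byte char (#1). Advance 4.
Byte at offset 4: 0xF0 = 11110000 → 4-byte char (#2). Advance 4.
Byte at offset 8: 0xEE = 11101110 → 3-byte char (#3). Advance 3.
Byte at offset 11: 0xD7 = 11010111 → 2-byte char (#4). Advance 2.
Byte at offset 13: 0xF3 = 11110011 → 4-byte char (#5). Advance 4.
Byte at offset 17: 0x53 = 01010011 → 1-byte char (#6). Advance 1.
Byte at offset 18: 0xF0 = 11110000 → 4-byte char (#7). Advance 4.
Byte at offset 22: 0xEA = 11101010 → 3-byte char (#8). Advance 3.
Reached end at offset 25 after 8 code points.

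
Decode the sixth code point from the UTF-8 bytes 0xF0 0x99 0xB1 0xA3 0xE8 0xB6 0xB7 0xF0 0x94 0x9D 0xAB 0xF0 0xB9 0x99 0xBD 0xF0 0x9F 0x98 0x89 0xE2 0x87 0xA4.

U+21E4

Offset 0: leading byte 0xF0 = 11110000 → 4-byte char #1 = F0 99 B1 A3.
Offset 4: leading byte 0xE8 = 11101000 → 3-byte char #2 = E8 B6 B7.
Offset 7: leading byte 0xF0 = 11110000 → 4-byte char #3 = F0 94 9D AB.
Offset 11: leading byte 0xF0 = 11110000 → 4-byte char #4 = F0 B9 99 BD.
Offset 15: leading byte 0xF0 = 11110000 → 4-byte char #5 = F0 9F 98 89.
Offset 19: leading byte 0xE2 = 11100010 → 3-byte char #6 = E2 87 A4.
Leading byte 0xE2 = 11100010 matches 1110xxxx → 3-byte sequence.
Byte 1: 0xE2 = 11100010, payload 0010 (4 bits).
Byte 2: 0x87 = 10000111 (10xxxxxx ✓), payload 000111.
Byte 3: 0xA4 = 10100100 (10xxxxxx ✓), payload 100100.
Concatenate: 0010000111100100 = 0x21E4 (16 bits → U+21E4).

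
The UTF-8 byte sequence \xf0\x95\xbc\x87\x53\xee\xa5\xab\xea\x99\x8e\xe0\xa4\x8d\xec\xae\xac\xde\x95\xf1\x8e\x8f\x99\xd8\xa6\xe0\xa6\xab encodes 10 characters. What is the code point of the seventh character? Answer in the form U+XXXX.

U+0795

Offset 0: leading byte 0xF0 = 11110000 → 4-byte char #1 = F0 95 BC 87.
Offset 4: leading byte 0x53 = 01010011 → 1-byte char #2 = 53.
Offset 5: leading byte 0xEE = 11101110 → 3-byte char #3 = EE A5 AB.
Offset 8: leading byte 0xEA = 11101010 → 3-byte char #4 = EA 99 8E.
Offset 11: leading byte 0xE0 = 11100000 → 3-byte char #5 = E0 A4 8D.
Offset 14: leading byte 0xEC = 11101100 → 3-byte char #6 = EC AE AC.
Offset 17: leading byte 0xDE = 11011110 → 2-byte char #7 = DE 95.
Leading byte 0xDE = 11011110 matches 110xxxxx → 2-byte sequence.
Byte 1: 0xDE = 11011110, payload 11110 (5 bits).
Byte 2: 0x95 = 10010101 (10xxxxxx ✓), payload 010101.
Concatenate: 11110010101 = 0x795 (11 bits → U+0795).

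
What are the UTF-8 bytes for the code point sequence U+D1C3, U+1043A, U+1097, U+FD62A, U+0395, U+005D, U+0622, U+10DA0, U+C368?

U+D1C3: 3-byte form → ED 87 83.
U+1043A: 4-byte form → F0 90 90 BA.
U+1097: 3-byte form → E1 82 97.
U+FD62A: 4-byte form → F3 BD 98 AA.
U+0395: 2-byte form → CE 95.
U+005D: 1-byte form → 5D.
U+0622: 2-byte form → D8 A2.
U+10DA0: 4-byte form → F0 90 B6 A0.
U+C368: 3-byte form → EC 8D A8.
Concatenated (26 bytes): ED 87 83 F0 90 90 BA E1 82 97 F3 BD 98 AA CE 95 5D D8 A2 F0 90 B6 A0 EC 8D A8.

ED 87 83 F0 90 90 BA E1 82 97 F3 BD 98 AA CE 95 5D D8 A2 F0 90 B6 A0 EC 8D A8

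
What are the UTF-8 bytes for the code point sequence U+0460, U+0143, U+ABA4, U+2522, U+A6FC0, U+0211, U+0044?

D1 A0 C5 83 EA AE A4 E2 94 A2 F2 A6 BF 80 C8 91 44

U+0460: 2-byte form → D1 A0.
U+0143: 2-byte form → C5 83.
U+ABA4: 3-byte form → EA AE A4.
U+2522: 3-byte form → E2 94 A2.
U+A6FC0: 4-byte form → F2 A6 BF 80.
U+0211: 2-byte form → C8 91.
U+0044: 1-byte form → 44.
Concatenated (17 bytes): D1 A0 C5 83 EA AE A4 E2 94 A2 F2 A6 BF 80 C8 91 44.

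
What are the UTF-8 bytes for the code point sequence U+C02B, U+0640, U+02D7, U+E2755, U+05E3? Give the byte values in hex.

U+C02B: 3-byte form → EC 80 AB.
U+0640: 2-byte form → D9 80.
U+02D7: 2-byte form → CB 97.
U+E2755: 4-byte form → F3 A2 9D 95.
U+05E3: 2-byte form → D7 A3.
Concatenated (13 bytes): EC 80 AB D9 80 CB 97 F3 A2 9D 95 D7 A3.

EC 80 AB D9 80 CB 97 F3 A2 9D 95 D7 A3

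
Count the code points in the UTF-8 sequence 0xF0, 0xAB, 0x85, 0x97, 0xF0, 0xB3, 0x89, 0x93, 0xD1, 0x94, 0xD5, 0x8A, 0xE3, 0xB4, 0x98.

Byte at offset 0: 0xF0 = 11110000 → 4-byte char (#1). Advance 4.
Byte at offset 4: 0xF0 = 11110000 → 4-byte char (#2). Advance 4.
Byte at offset 8: 0xD1 = 11010001 → 2-byte char (#3). Advance 2.
Byte at offset 10: 0xD5 = 11010101 → 2-byte char (#4). Advance 2.
Byte at offset 12: 0xE3 = 11100011 → 3-byte char (#5). Advance 3.
Reached end at offset 15 after 5 code points.

5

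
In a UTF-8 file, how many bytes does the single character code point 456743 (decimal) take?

U+6F827 = 0x6F827. UTF-8 uses 1 byte below 0x80, 2 below 0x800, 3 below 0x10000, 4 up to 0x10FFFF. 0x6F827 is in U+10000–U+10FFFF → 4 bytes.

4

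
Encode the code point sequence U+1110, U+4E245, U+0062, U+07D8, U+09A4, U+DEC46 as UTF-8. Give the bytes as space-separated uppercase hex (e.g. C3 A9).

U+1110: 3-byte form → E1 84 90.
U+4E245: 4-byte form → F1 8E 89 85.
U+0062: 1-byte form → 62.
U+07D8: 2-byte form → DF 98.
U+09A4: 3-byte form → E0 A6 A4.
U+DEC46: 4-byte form → F3 9E B1 86.
Concatenated (17 bytes): E1 84 90 F1 8E 89 85 62 DF 98 E0 A6 A4 F3 9E B1 86.

E1 84 90 F1 8E 89 85 62 DF 98 E0 A6 A4 F3 9E B1 86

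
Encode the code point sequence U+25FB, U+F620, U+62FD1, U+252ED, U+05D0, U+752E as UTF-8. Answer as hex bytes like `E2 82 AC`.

E2 97 BB EF 98 A0 F1 A2 BF 91 F0 A5 8B AD D7 90 E7 94 AE

U+25FB: 3-byte form → E2 97 BB.
U+F620: 3-byte form → EF 98 A0.
U+62FD1: 4-byte form → F1 A2 BF 91.
U+252ED: 4-byte form → F0 A5 8B AD.
U+05D0: 2-byte form → D7 90.
U+752E: 3-byte form → E7 94 AE.
Concatenated (19 bytes): E2 97 BB EF 98 A0 F1 A2 BF 91 F0 A5 8B AD D7 90 E7 94 AE.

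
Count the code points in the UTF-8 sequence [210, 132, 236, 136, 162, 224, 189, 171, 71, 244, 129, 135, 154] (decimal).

5

Byte at offset 0: 0xD2 = 11010010 → 2-byte char (#1). Advance 2.
Byte at offset 2: 0xEC = 11101100 → 3-byte char (#2). Advance 3.
Byte at offset 5: 0xE0 = 11100000 → 3-byte char (#3). Advance 3.
Byte at offset 8: 0x47 = 01000111 → 1-byte char (#4). Advance 1.
Byte at offset 9: 0xF4 = 11110100 → 4-byte char (#5). Advance 4.
Reached end at offset 13 after 5 code points.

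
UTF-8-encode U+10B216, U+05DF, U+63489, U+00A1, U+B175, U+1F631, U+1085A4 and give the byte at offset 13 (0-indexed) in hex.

0x85

U+10B216 → 4-byte form F4 8B 88 96 at offsets 0–3.
U+05DF → 2-byte form D7 9F at offsets 4–5.
U+63489 → 4-byte form F1 A3 92 89 at offsets 6–9.
U+00A1 → 2-byte form C2 A1 at offsets 10–11.
U+B175 → 3-byte form EB 85 B5 at offsets 12–14.
Offset 13 falls in char 5's range; it's byte 2 of EB 85 B5 = 0x85.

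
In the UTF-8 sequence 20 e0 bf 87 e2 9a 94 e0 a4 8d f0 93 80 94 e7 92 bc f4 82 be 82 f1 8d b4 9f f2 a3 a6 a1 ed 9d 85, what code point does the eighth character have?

U+4DD1F

Offset 0: leading byte 0x20 = 00100000 → 1-byte char #1 = 20.
Offset 1: leading byte 0xE0 = 11100000 → 3-byte char #2 = E0 BF 87.
Offset 4: leading byte 0xE2 = 11100010 → 3-byte char #3 = E2 9A 94.
Offset 7: leading byte 0xE0 = 11100000 → 3-byte char #4 = E0 A4 8D.
Offset 10: leading byte 0xF0 = 11110000 → 4-byte char #5 = F0 93 80 94.
Offset 14: leading byte 0xE7 = 11100111 → 3-byte char #6 = E7 92 BC.
Offset 17: leading byte 0xF4 = 11110100 → 4-byte char #7 = F4 82 BE 82.
Offset 21: leading byte 0xF1 = 11110001 → 4-byte char #8 = F1 8D B4 9F.
Leading byte 0xF1 = 11110001 matches 11110xxx → 4-byte sequence.
Byte 1: 0xF1 = 11110001, payload 001 (3 bits).
Byte 2: 0x8D = 10001101 (10xxxxxx ✓), payload 001101.
Byte 3: 0xB4 = 10110100 (10xxxxxx ✓), payload 110100.
Byte 4: 0x9F = 10011111 (10xxxxxx ✓), payload 011111.
Concatenate: 001001101110100011111 = 0x4DD1F (21 bits → U+4DD1F).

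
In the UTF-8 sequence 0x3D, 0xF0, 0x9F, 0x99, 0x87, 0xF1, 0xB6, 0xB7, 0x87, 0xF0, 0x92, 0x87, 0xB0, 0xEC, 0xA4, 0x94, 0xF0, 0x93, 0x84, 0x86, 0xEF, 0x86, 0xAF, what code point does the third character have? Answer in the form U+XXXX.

U+76DC7

Offset 0: leading byte 0x3D = 00111101 → 1-byte char #1 = 3D.
Offset 1: leading byte 0xF0 = 11110000 → 4-byte char #2 = F0 9F 99 87.
Offset 5: leading byte 0xF1 = 11110001 → 4-byte char #3 = F1 B6 B7 87.
Leading byte 0xF1 = 11110001 matches 11110xxx → 4-byte sequence.
Byte 1: 0xF1 = 11110001, payload 001 (3 bits).
Byte 2: 0xB6 = 10110110 (10xxxxxx ✓), payload 110110.
Byte 3: 0xB7 = 10110111 (10xxxxxx ✓), payload 110111.
Byte 4: 0x87 = 10000111 (10xxxxxx ✓), payload 000111.
Concatenate: 001110110110111000111 = 0x76DC7 (21 bits → U+76DC7).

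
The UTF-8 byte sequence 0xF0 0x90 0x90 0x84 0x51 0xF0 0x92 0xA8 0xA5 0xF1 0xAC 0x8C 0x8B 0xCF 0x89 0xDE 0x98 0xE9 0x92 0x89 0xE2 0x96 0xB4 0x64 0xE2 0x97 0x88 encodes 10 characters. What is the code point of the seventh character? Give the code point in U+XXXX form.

U+9489

Offset 0: leading byte 0xF0 = 11110000 → 4-byte char #1 = F0 90 90 84.
Offset 4: leading byte 0x51 = 01010001 → 1-byte char #2 = 51.
Offset 5: leading byte 0xF0 = 11110000 → 4-byte char #3 = F0 92 A8 A5.
Offset 9: leading byte 0xF1 = 11110001 → 4-byte char #4 = F1 AC 8C 8B.
Offset 13: leading byte 0xCF = 11001111 → 2-byte char #5 = CF 89.
Offset 15: leading byte 0xDE = 11011110 → 2-byte char #6 = DE 98.
Offset 17: leading byte 0xE9 = 11101001 → 3-byte char #7 = E9 92 89.
Leading byte 0xE9 = 11101001 matches 1110xxxx → 3-byte sequence.
Byte 1: 0xE9 = 11101001, payload 1001 (4 bits).
Byte 2: 0x92 = 10010010 (10xxxxxx ✓), payload 010010.
Byte 3: 0x89 = 10001001 (10xxxxxx ✓), payload 001001.
Concatenate: 1001010010001001 = 0x9489 (16 bits → U+9489).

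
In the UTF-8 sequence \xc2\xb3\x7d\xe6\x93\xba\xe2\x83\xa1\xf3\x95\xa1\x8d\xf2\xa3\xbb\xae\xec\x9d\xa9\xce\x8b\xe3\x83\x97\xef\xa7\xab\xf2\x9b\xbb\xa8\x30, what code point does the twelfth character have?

U+0030

Offset 0: leading byte 0xC2 = 11000010 → 2-byte char #1 = C2 B3.
Offset 2: leading byte 0x7D = 01111101 → 1-byte char #2 = 7D.
Offset 3: leading byte 0xE6 = 11100110 → 3-byte char #3 = E6 93 BA.
Offset 6: leading byte 0xE2 = 11100010 → 3-byte char #4 = E2 83 A1.
Offset 9: leading byte 0xF3 = 11110011 → 4-byte char #5 = F3 95 A1 8D.
Offset 13: leading byte 0xF2 = 11110010 → 4-byte char #6 = F2 A3 BB AE.
Offset 17: leading byte 0xEC = 11101100 → 3-byte char #7 = EC 9D A9.
Offset 20: leading byte 0xCE = 11001110 → 2-byte char #8 = CE 8B.
Offset 22: leading byte 0xE3 = 11100011 → 3-byte char #9 = E3 83 97.
Offset 25: leading byte 0xEF = 11101111 → 3-byte char #10 = EF A7 AB.
Offset 28: leading byte 0xF2 = 11110010 → 4-byte char #11 = F2 9B BB A8.
Offset 32: leading byte 0x30 = 00110000 → 1-byte char #12 = 30.
Leading byte 0x30 = 00110000 matches 0xxxxxxx → 1-byte sequence.
Byte 1: 0x30 = 00110000, payload 0110000 (7 bits).
Concatenate: 0110000 = 0x30 (7 bits → U+0030).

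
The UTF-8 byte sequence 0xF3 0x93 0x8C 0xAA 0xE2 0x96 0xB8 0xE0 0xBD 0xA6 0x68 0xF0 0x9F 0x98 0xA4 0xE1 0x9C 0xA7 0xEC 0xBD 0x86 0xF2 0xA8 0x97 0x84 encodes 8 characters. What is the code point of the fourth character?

U+0068

Offset 0: leading byte 0xF3 = 11110011 → 4-byte char #1 = F3 93 8C AA.
Offset 4: leading byte 0xE2 = 11100010 → 3-byte char #2 = E2 96 B8.
Offset 7: leading byte 0xE0 = 11100000 → 3-byte char #3 = E0 BD A6.
Offset 10: leading byte 0x68 = 01101000 → 1-byte char #4 = 68.
Leading byte 0x68 = 01101000 matches 0xxxxxxx → 1-byte sequence.
Byte 1: 0x68 = 01101000, payload 1101000 (7 bits).
Concatenate: 1101000 = 0x68 (7 bits → U+0068).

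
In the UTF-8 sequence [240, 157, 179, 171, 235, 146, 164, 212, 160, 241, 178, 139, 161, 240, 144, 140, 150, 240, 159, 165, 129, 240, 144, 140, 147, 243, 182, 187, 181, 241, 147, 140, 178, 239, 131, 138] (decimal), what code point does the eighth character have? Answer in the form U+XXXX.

Offset 0: leading byte 0xF0 = 11110000 → 4-byte char #1 = F0 9D B3 AB.
Offset 4: leading byte 0xEB = 11101011 → 3-byte char #2 = EB 92 A4.
Offset 7: leading byte 0xD4 = 11010100 → 2-byte char #3 = D4 A0.
Offset 9: leading byte 0xF1 = 11110001 → 4-byte char #4 = F1 B2 8B A1.
Offset 13: leading byte 0xF0 = 11110000 → 4-byte char #5 = F0 90 8C 96.
Offset 17: leading byte 0xF0 = 11110000 → 4-byte char #6 = F0 9F A5 81.
Offset 21: leading byte 0xF0 = 11110000 → 4-byte char #7 = F0 90 8C 93.
Offset 25: leading byte 0xF3 = 11110011 → 4-byte char #8 = F3 B6 BB B5.
Leading byte 0xF3 = 11110011 matches 11110xxx → 4-byte sequence.
Byte 1: 0xF3 = 11110011, payload 011 (3 bits).
Byte 2: 0xB6 = 10110110 (10xxxxxx ✓), payload 110110.
Byte 3: 0xBB = 10111011 (10xxxxxx ✓), payload 111011.
Byte 4: 0xB5 = 10110101 (10xxxxxx ✓), payload 110101.
Concatenate: 011110110111011110101 = 0xF6EF5 (21 bits → U+F6EF5).

U+F6EF5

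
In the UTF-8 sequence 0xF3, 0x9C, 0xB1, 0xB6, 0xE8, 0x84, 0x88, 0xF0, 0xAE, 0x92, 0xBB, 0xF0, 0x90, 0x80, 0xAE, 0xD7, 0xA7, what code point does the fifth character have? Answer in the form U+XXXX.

U+05E7

Offset 0: leading byte 0xF3 = 11110011 → 4-byte char #1 = F3 9C B1 B6.
Offset 4: leading byte 0xE8 = 11101000 → 3-byte char #2 = E8 84 88.
Offset 7: leading byte 0xF0 = 11110000 → 4-byte char #3 = F0 AE 92 BB.
Offset 11: leading byte 0xF0 = 11110000 → 4-byte char #4 = F0 90 80 AE.
Offset 15: leading byte 0xD7 = 11010111 → 2-byte char #5 = D7 A7.
Leading byte 0xD7 = 11010111 matches 110xxxxx → 2-byte sequence.
Byte 1: 0xD7 = 11010111, payload 10111 (5 bits).
Byte 2: 0xA7 = 10100111 (10xxxxxx ✓), payload 100111.
Concatenate: 10111100111 = 0x5E7 (11 bits → U+05E7).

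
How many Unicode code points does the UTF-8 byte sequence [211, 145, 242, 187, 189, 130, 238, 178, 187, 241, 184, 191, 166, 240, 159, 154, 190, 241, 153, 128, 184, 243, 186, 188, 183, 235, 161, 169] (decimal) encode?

8

Byte at offset 0: 0xD3 = 11010011 → 2-byte char (#1). Advance 2.
Byte at offset 2: 0xF2 = 11110010 → 4-byte char (#2). Advance 4.
Byte at offset 6: 0xEE = 11101110 → 3-byte char (#3). Advance 3.
Byte at offset 9: 0xF1 = 11110001 → 4-byte char (#4). Advance 4.
Byte at offset 13: 0xF0 = 11110000 → 4-byte char (#5). Advance 4.
Byte at offset 17: 0xF1 = 11110001 → 4-byte char (#6). Advance 4.
Byte at offset 21: 0xF3 = 11110011 → 4-byte char (#7). Advance 4.
Byte at offset 25: 0xEB = 11101011 → 3-byte char (#8). Advance 3.
Reached end at offset 28 after 8 code points.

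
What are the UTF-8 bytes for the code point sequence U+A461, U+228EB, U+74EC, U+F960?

U+A461: 3-byte form → EA 91 A1.
U+228EB: 4-byte form → F0 A2 A3 AB.
U+74EC: 3-byte form → E7 93 AC.
U+F960: 3-byte form → EF A5 A0.
Concatenated (13 bytes): EA 91 A1 F0 A2 A3 AB E7 93 AC EF A5 A0.

EA 91 A1 F0 A2 A3 AB E7 93 AC EF A5 A0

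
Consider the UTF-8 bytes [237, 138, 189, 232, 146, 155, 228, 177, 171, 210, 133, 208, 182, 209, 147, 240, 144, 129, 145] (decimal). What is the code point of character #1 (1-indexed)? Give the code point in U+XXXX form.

Offset 0: leading byte 0xED = 11101101 → 3-byte char #1 = ED 8A BD.
Leading byte 0xED = 11101101 matches 1110xxxx → 3-byte sequence.
Byte 1: 0xED = 11101101, payload 1101 (4 bits).
Byte 2: 0x8A = 10001010 (10xxxxxx ✓), payload 001010.
Byte 3: 0xBD = 10111101 (10xxxxxx ✓), payload 111101.
Concatenate: 1101001010111101 = 0xD2BD (16 bits → U+D2BD).

U+D2BD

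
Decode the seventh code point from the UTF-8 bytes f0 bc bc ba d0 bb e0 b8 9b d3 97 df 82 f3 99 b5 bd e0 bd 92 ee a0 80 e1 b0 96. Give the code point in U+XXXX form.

Offset 0: leading byte 0xF0 = 11110000 → 4-byte char #1 = F0 BC BC BA.
Offset 4: leading byte 0xD0 = 11010000 → 2-byte char #2 = D0 BB.
Offset 6: leading byte 0xE0 = 11100000 → 3-byte char #3 = E0 B8 9B.
Offset 9: leading byte 0xD3 = 11010011 → 2-byte char #4 = D3 97.
Offset 11: leading byte 0xDF = 11011111 → 2-byte char #5 = DF 82.
Offset 13: leading byte 0xF3 = 11110011 → 4-byte char #6 = F3 99 B5 BD.
Offset 17: leading byte 0xE0 = 11100000 → 3-byte char #7 = E0 BD 92.
Leading byte 0xE0 = 11100000 matches 1110xxxx → 3-byte sequence.
Byte 1: 0xE0 = 11100000, payload 0000 (4 bits).
Byte 2: 0xBD = 10111101 (10xxxxxx ✓), payload 111101.
Byte 3: 0x92 = 10010010 (10xxxxxx ✓), payload 010010.
Concatenate: 0000111101010010 = 0xF52 (16 bits → U+0F52).

U+0F52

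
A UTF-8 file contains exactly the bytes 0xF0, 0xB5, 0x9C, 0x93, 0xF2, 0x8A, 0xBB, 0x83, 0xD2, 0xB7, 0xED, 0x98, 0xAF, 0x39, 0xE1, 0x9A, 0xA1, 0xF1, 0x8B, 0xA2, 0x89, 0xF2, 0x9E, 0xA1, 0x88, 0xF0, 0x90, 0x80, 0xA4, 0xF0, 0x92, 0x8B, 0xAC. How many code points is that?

10

Byte at offset 0: 0xF0 = 11110000 → 4-byte char (#1). Advance 4.
Byte at offset 4: 0xF2 = 11110010 → 4-byte char (#2). Advance 4.
Byte at offset 8: 0xD2 = 11010010 → 2-byte char (#3). Advance 2.
Byte at offset 10: 0xED = 11101101 → 3-byte char (#4). Advance 3.
Byte at offset 13: 0x39 = 00111001 → 1-byte char (#5). Advance 1.
Byte at offset 14: 0xE1 = 11100001 → 3-byte char (#6). Advance 3.
Byte at offset 17: 0xF1 = 11110001 → 4-byte char (#7). Advance 4.
Byte at offset 21: 0xF2 = 11110010 → 4-byte char (#8). Advance 4.
Byte at offset 25: 0xF0 = 11110000 → 4-byte char (#9). Advance 4.
Byte at offset 29: 0xF0 = 11110000 → 4-byte char (#10). Advance 4.
Reached end at offset 33 after 10 code points.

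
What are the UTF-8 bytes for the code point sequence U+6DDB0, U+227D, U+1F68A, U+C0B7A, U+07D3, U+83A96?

U+6DDB0: 4-byte form → F1 AD B6 B0.
U+227D: 3-byte form → E2 89 BD.
U+1F68A: 4-byte form → F0 9F 9A 8A.
U+C0B7A: 4-byte form → F3 80 AD BA.
U+07D3: 2-byte form → DF 93.
U+83A96: 4-byte form → F2 83 AA 96.
Concatenated (21 bytes): F1 AD B6 B0 E2 89 BD F0 9F 9A 8A F3 80 AD BA DF 93 F2 83 AA 96.

F1 AD B6 B0 E2 89 BD F0 9F 9A 8A F3 80 AD BA DF 93 F2 83 AA 96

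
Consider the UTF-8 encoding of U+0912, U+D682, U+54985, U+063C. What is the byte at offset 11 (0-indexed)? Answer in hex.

U+0912 → 3-byte form E0 A4 92 at offsets 0–2.
U+D682 → 3-byte form ED 9A 82 at offsets 3–5.
U+54985 → 4-byte form F1 94 A6 85 at offsets 6–9.
U+063C → 2-byte form D8 BC at offsets 10–11.
Offset 11 falls in char 4's range; it's byte 2 of D8 BC = 0xBC.

0xBC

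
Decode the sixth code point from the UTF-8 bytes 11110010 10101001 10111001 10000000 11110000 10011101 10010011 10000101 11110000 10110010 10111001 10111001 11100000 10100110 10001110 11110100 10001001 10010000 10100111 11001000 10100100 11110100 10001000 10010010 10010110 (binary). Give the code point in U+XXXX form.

U+0224

Offset 0: leading byte 0xF2 = 11110010 → 4-byte char #1 = F2 A9 B9 80.
Offset 4: leading byte 0xF0 = 11110000 → 4-byte char #2 = F0 9D 93 85.
Offset 8: leading byte 0xF0 = 11110000 → 4-byte char #3 = F0 B2 B9 B9.
Offset 12: leading byte 0xE0 = 11100000 → 3-byte char #4 = E0 A6 8E.
Offset 15: leading byte 0xF4 = 11110100 → 4-byte char #5 = F4 89 90 A7.
Offset 19: leading byte 0xC8 = 11001000 → 2-byte char #6 = C8 A4.
Leading byte 0xC8 = 11001000 matches 110xxxxx → 2-byte sequence.
Byte 1: 0xC8 = 11001000, payload 01000 (5 bits).
Byte 2: 0xA4 = 10100100 (10xxxxxx ✓), payload 100100.
Concatenate: 01000100100 = 0x224 (11 bits → U+0224).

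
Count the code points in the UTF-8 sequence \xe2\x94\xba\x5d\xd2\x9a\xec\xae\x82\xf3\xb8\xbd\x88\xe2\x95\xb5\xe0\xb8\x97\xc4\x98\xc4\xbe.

Byte at offset 0: 0xE2 = 11100010 → 3-byte char (#1). Advance 3.
Byte at offset 3: 0x5D = 01011101 → 1-byte char (#2). Advance 1.
Byte at offset 4: 0xD2 = 11010010 → 2-byte char (#3). Advance 2.
Byte at offset 6: 0xEC = 11101100 → 3-byte char (#4). Advance 3.
Byte at offset 9: 0xF3 = 11110011 → 4-byte char (#5). Advance 4.
Byte at offset 13: 0xE2 = 11100010 → 3-byte char (#6). Advance 3.
Byte at offset 16: 0xE0 = 11100000 → 3-byte char (#7). Advance 3.
Byte at offset 19: 0xC4 = 11000100 → 2-byte char (#8). Advance 2.
Byte at offset 21: 0xC4 = 11000100 → 2-byte char (#9). Advance 2.
Reached end at offset 23 after 9 code points.

9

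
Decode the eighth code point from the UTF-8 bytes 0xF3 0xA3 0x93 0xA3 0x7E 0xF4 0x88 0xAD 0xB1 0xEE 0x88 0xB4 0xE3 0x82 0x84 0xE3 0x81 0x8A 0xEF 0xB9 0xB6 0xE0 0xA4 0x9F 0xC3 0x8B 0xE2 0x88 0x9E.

U+091F

Offset 0: leading byte 0xF3 = 11110011 → 4-byte char #1 = F3 A3 93 A3.
Offset 4: leading byte 0x7E = 01111110 → 1-byte char #2 = 7E.
Offset 5: leading byte 0xF4 = 11110100 → 4-byte char #3 = F4 88 AD B1.
Offset 9: leading byte 0xEE = 11101110 → 3-byte char #4 = EE 88 B4.
Offset 12: leading byte 0xE3 = 11100011 → 3-byte char #5 = E3 82 84.
Offset 15: leading byte 0xE3 = 11100011 → 3-byte char #6 = E3 81 8A.
Offset 18: leading byte 0xEF = 11101111 → 3-byte char #7 = EF B9 B6.
Offset 21: leading byte 0xE0 = 11100000 → 3-byte char #8 = E0 A4 9F.
Leading byte 0xE0 = 11100000 matches 1110xxxx → 3-byte sequence.
Byte 1: 0xE0 = 11100000, payload 0000 (4 bits).
Byte 2: 0xA4 = 10100100 (10xxxxxx ✓), payload 100100.
Byte 3: 0x9F = 10011111 (10xxxxxx ✓), payload 011111.
Concatenate: 0000100100011111 = 0x91F (16 bits → U+091F).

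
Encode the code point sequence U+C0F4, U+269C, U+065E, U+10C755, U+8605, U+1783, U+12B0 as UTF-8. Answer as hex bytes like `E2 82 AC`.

EC 83 B4 E2 9A 9C D9 9E F4 8C 9D 95 E8 98 85 E1 9E 83 E1 8A B0

U+C0F4: 3-byte form → EC 83 B4.
U+269C: 3-byte form → E2 9A 9C.
U+065E: 2-byte form → D9 9E.
U+10C755: 4-byte form → F4 8C 9D 95.
U+8605: 3-byte form → E8 98 85.
U+1783: 3-byte form → E1 9E 83.
U+12B0: 3-byte form → E1 8A B0.
Concatenated (21 bytes): EC 83 B4 E2 9A 9C D9 9E F4 8C 9D 95 E8 98 85 E1 9E 83 E1 8A B0.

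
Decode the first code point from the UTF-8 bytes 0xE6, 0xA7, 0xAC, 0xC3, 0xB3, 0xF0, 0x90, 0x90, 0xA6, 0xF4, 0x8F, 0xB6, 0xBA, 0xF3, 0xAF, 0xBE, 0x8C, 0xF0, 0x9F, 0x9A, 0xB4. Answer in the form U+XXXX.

Offset 0: leading byte 0xE6 = 11100110 → 3-byte char #1 = E6 A7 AC.
Leading byte 0xE6 = 11100110 matches 1110xxxx → 3-byte sequence.
Byte 1: 0xE6 = 11100110, payload 0110 (4 bits).
Byte 2: 0xA7 = 10100111 (10xxxxxx ✓), payload 100111.
Byte 3: 0xAC = 10101100 (10xxxxxx ✓), payload 101100.
Concatenate: 0110100111101100 = 0x69EC (16 bits → U+69EC).

U+69EC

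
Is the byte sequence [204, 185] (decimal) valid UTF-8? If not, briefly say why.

Leading byte 0xCC = 11001100 → 2-byte form.
Continuation bytes 0xB9=10111001 all match 10xxxxxx.
Decoded value 0x339 is ≥ 0x80 (shortest form) and not a surrogate.

valid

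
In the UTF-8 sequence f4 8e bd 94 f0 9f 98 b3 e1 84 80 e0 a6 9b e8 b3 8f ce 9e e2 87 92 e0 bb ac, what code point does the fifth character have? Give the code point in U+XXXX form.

Offset 0: leading byte 0xF4 = 11110100 → 4-byte char #1 = F4 8E BD 94.
Offset 4: leading byte 0xF0 = 11110000 → 4-byte char #2 = F0 9F 98 B3.
Offset 8: leading byte 0xE1 = 11100001 → 3-byte char #3 = E1 84 80.
Offset 11: leading byte 0xE0 = 11100000 → 3-byte char #4 = E0 A6 9B.
Offset 14: leading byte 0xE8 = 11101000 → 3-byte char #5 = E8 B3 8F.
Leading byte 0xE8 = 11101000 matches 1110xxxx → 3-byte sequence.
Byte 1: 0xE8 = 11101000, payload 1000 (4 bits).
Byte 2: 0xB3 = 10110011 (10xxxxxx ✓), payload 110011.
Byte 3: 0x8F = 10001111 (10xxxxxx ✓), payload 001111.
Concatenate: 1000110011001111 = 0x8CCF (16 bits → U+8CCF).

U+8CCF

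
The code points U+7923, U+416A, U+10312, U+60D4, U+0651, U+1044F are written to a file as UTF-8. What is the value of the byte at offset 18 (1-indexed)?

1-indexed offset 18 is 0-indexed offset 17.
U+7923 → 3-byte form E7 A4 A3 at offsets 0–2.
U+416A → 3-byte form E4 85 AA at offsets 3–5.
U+10312 → 4-byte form F0 90 8C 92 at offsets 6–9.
U+60D4 → 3-byte form E6 83 94 at offsets 10–12.
U+0651 → 2-byte form D9 91 at offsets 13–14.
U+1044F → 4-byte form F0 90 91 8F at offsets 15–18.
Offset 17 falls in char 6's range; it's byte 3 of F0 90 91 8F = 0x91.

0x91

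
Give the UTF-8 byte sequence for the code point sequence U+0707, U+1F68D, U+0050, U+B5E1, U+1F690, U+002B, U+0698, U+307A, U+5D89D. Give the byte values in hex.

DC 87 F0 9F 9A 8D 50 EB 97 A1 F0 9F 9A 90 2B DA 98 E3 81 BA F1 9D A2 9D

U+0707: 2-byte form → DC 87.
U+1F68D: 4-byte form → F0 9F 9A 8D.
U+0050: 1-byte form → 50.
U+B5E1: 3-byte form → EB 97 A1.
U+1F690: 4-byte form → F0 9F 9A 90.
U+002B: 1-byte form → 2B.
U+0698: 2-byte form → DA 98.
U+307A: 3-byte form → E3 81 BA.
U+5D89D: 4-byte form → F1 9D A2 9D.
Concatenated (24 bytes): DC 87 F0 9F 9A 8D 50 EB 97 A1 F0 9F 9A 90 2B DA 98 E3 81 BA F1 9D A2 9D.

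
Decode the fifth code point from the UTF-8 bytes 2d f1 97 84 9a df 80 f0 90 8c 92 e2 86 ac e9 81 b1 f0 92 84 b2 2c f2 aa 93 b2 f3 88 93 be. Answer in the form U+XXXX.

U+21AC

Offset 0: leading byte 0x2D = 00101101 → 1-byte char #1 = 2D.
Offset 1: leading byte 0xF1 = 11110001 → 4-byte char #2 = F1 97 84 9A.
Offset 5: leading byte 0xDF = 11011111 → 2-byte char #3 = DF 80.
Offset 7: leading byte 0xF0 = 11110000 → 4-byte char #4 = F0 90 8C 92.
Offset 11: leading byte 0xE2 = 11100010 → 3-byte char #5 = E2 86 AC.
Leading byte 0xE2 = 11100010 matches 1110xxxx → 3-byte sequence.
Byte 1: 0xE2 = 11100010, payload 0010 (4 bits).
Byte 2: 0x86 = 10000110 (10xxxxxx ✓), payload 000110.
Byte 3: 0xAC = 10101100 (10xxxxxx ✓), payload 101100.
Concatenate: 0010000110101100 = 0x21AC (16 bits → U+21AC).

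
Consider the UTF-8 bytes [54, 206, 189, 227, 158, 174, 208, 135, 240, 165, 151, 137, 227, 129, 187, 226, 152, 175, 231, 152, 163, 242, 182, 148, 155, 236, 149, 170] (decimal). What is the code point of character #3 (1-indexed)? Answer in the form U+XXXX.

U+37AE

Offset 0: leading byte 0x36 = 00110110 → 1-byte char #1 = 36.
Offset 1: leading byte 0xCE = 11001110 → 2-byte char #2 = CE BD.
Offset 3: leading byte 0xE3 = 11100011 → 3-byte char #3 = E3 9E AE.
Leading byte 0xE3 = 11100011 matches 1110xxxx → 3-byte sequence.
Byte 1: 0xE3 = 11100011, payload 0011 (4 bits).
Byte 2: 0x9E = 10011110 (10xxxxxx ✓), payload 011110.
Byte 3: 0xAE = 10101110 (10xxxxxx ✓), payload 101110.
Concatenate: 0011011110101110 = 0x37AE (16 bits → U+37AE).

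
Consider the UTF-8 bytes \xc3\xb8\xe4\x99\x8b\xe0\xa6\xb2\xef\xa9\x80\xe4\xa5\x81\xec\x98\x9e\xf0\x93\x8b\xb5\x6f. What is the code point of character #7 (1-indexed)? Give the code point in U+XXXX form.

Offset 0: leading byte 0xC3 = 11000011 → 2-byte char #1 = C3 B8.
Offset 2: leading byte 0xE4 = 11100100 → 3-byte char #2 = E4 99 8B.
Offset 5: leading byte 0xE0 = 11100000 → 3-byte char #3 = E0 A6 B2.
Offset 8: leading byte 0xEF = 11101111 → 3-byte char #4 = EF A9 80.
Offset 11: leading byte 0xE4 = 11100100 → 3-byte char #5 = E4 A5 81.
Offset 14: leading byte 0xEC = 11101100 → 3-byte char #6 = EC 98 9E.
Offset 17: leading byte 0xF0 = 11110000 → 4-byte char #7 = F0 93 8B B5.
Leading byte 0xF0 = 11110000 matches 11110xxx → 4-byte sequence.
Byte 1: 0xF0 = 11110000, payload 000 (3 bits).
Byte 2: 0x93 = 10010011 (10xxxxxx ✓), payload 010011.
Byte 3: 0x8B = 10001011 (10xxxxxx ✓), payload 001011.
Byte 4: 0xB5 = 10110101 (10xxxxxx ✓), payload 110101.
Concatenate: 000010011001011110101 = 0x132F5 (21 bits → U+132F5).

U+132F5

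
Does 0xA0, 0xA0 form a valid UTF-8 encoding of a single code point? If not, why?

Byte 0xA0 = 10100000 has the form 10xxxxxx — a continuation byte — but there is no preceding leading byte.

invalid (continuation byte with no leading byte)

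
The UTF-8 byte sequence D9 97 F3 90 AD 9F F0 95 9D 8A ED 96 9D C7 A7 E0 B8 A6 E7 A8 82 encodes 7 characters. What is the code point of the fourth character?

U+D59D

Offset 0: leading byte 0xD9 = 11011001 → 2-byte char #1 = D9 97.
Offset 2: leading byte 0xF3 = 11110011 → 4-byte char #2 = F3 90 AD 9F.
Offset 6: leading byte 0xF0 = 11110000 → 4-byte char #3 = F0 95 9D 8A.
Offset 10: leading byte 0xED = 11101101 → 3-byte char #4 = ED 96 9D.
Leading byte 0xED = 11101101 matches 1110xxxx → 3-byte sequence.
Byte 1: 0xED = 11101101, payload 1101 (4 bits).
Byte 2: 0x96 = 10010110 (10xxxxxx ✓), payload 010110.
Byte 3: 0x9D = 10011101 (10xxxxxx ✓), payload 011101.
Concatenate: 1101010110011101 = 0xD59D (16 bits → U+D59D).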